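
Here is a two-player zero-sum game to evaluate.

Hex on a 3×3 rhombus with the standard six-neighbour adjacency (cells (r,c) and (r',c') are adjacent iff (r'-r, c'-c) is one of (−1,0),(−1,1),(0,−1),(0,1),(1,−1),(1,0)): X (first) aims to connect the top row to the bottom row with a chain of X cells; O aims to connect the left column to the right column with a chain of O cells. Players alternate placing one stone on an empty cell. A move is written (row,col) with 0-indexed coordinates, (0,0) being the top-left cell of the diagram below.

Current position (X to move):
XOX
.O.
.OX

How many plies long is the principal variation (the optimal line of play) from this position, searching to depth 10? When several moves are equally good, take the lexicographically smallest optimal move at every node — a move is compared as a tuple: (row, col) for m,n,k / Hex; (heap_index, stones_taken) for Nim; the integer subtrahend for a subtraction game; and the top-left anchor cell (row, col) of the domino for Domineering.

p1 X@[XOX/.O./.OX]: (1,0)[XOX/XO./.OX]+1* (1,2)[XOX/.OX/.OX]+1 (2,0)[XOX/.O./XOX]+1
p2 O@[XOX/XO./.OX]: (1,2)[XOX/XOO/.OX]-1* (2,0)[XOX/XO./OOX]-1
p3 X@[XOX/XOO/.OX]: (2,0)[XOX/XOO/XOX]+1*
p4 O@[XOX/XOO/XOX] terminal -1; root [XOX/.O./.OX] d10

PV length from [XOX/.O./.OX]: 3 plies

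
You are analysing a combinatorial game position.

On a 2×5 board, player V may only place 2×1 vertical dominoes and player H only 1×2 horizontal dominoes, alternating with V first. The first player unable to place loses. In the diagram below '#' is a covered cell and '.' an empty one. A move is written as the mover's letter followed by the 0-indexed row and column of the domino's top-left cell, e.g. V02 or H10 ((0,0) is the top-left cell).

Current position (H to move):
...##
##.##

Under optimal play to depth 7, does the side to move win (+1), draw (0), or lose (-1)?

value(...##/##.##, H) = +1

[...##/##.##] H move#1: H00:-1/##.##/##.##, H01:+1/.####/##.##*
[.####/##.##] end (terminal -1, V#2); searched ...##/##.## to 7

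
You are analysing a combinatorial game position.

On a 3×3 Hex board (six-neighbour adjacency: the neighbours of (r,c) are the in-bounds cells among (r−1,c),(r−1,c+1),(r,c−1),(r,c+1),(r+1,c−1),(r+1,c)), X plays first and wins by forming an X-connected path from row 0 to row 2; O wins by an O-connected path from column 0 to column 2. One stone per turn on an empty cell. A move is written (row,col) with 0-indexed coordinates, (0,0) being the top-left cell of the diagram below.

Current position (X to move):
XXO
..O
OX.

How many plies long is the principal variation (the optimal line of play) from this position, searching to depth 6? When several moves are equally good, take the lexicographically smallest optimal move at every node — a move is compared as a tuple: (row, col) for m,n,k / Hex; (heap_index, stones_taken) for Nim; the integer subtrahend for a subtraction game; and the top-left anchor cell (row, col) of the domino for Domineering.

PV length from [XXO/..O/OX.]: 1 ply

p1 X@[XXO/..O/OX.]: (1,0)[XXO/X.O/OX.]-1 (1,1)[XXO/.XO/OX.]+1* (2,2)[XXO/..O/OXX]-1
p2 O@[XXO/.XO/OX.] terminal -1; root [XXO/..O/OX.] d6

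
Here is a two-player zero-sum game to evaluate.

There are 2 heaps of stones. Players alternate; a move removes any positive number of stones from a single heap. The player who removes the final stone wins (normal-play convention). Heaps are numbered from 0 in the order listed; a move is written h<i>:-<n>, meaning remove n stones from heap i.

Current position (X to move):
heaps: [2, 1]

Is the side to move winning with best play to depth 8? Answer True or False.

p1 X@[(2,1)]: h0:-1[(1,1)]+1* h0:-2[(0,1)]-1 h1:-1[(2,0)]-1
p2 O@[(1,1)]: h0:-1[(0,1)]-1* h1:-1[(1,0)]-1
p3 X@[(0,1)]: h1:-1[(0,0)]+1*
p4 O@[(0,0)] terminal -1; root [(2,1)] d8

X winning at [(2,1)]: True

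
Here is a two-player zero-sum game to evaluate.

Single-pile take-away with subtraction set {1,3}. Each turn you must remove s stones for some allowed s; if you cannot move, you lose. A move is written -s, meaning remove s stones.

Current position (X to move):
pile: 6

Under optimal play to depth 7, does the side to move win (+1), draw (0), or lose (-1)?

p1 X@[6]: -1[5]-1* -3[3]-1
p2 O@[5]: -1[4]+1* -3[2]+1
p3 X@[4]: -1[3]-1* -3[1]-1
p4 O@[3]: -1[2]+1* -3[0]+1
p5 X@[2]: -1[1]-1*
p6 O@[1]: -1[0]+1*
p7 X@[0] terminal -1; root [6] d7

value(6, X) = -1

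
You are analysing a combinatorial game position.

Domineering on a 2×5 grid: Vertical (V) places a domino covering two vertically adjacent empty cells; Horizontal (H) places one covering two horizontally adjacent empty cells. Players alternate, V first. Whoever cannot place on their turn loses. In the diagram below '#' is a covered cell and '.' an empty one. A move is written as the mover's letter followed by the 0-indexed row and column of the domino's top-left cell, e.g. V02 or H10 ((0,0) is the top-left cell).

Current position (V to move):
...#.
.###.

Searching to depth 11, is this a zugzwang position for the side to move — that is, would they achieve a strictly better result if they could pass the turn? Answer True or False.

ply 1, V at ...#./.###. | V00=+1→#..#./####.*; V04=-1→...##/.####
ply 2, H at #..#./####. | H01=-1→####./####.*
ply 3, V at ####./####. | V04=+1→#####/#####*
ply 4: #####/##### is terminal -1 (H); from ...#./.###. depth 11
pass branch (H moves first from the same position):
  | ply 1, H at ...#./.###. | H00=-1→##.#./.###.*; H01=-1→.###./.###.
  | ply 2, V at ##.#./.###. | V04=+1→##.##/.####*
  | ply 3: ##.##/.#### is terminal -1 (H); from ...#./.###. depth 11
V moving scores +1; V passing scores +1

zugzwang(...#./.###., V) = False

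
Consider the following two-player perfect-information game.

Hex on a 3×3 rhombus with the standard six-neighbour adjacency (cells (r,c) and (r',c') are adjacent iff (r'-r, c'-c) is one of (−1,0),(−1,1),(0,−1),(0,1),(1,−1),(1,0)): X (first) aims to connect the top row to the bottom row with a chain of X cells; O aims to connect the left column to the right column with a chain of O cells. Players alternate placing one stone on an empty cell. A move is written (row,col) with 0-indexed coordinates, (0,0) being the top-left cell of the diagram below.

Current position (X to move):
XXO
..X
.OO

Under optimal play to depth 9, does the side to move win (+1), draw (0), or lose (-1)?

value(XXO/..X/.OO, X) = +1

p1 X@[XXO/..X/.OO]: (1,0)[XXO/X.X/.OO]-1 (1,1)[XXO/.XX/.OO]-1 (2,0)[XXO/..X/XOO]+1*
p2 O@[XXO/..X/XOO]: (1,0)[XXO/O.X/XOO]-1* (1,1)[XXO/.OX/XOO]-1
p3 X@[XXO/O.X/XOO]: (1,1)[XXO/OXX/XOO]+1*
p4 O@[XXO/OXX/XOO] terminal -1; root [XXO/..X/.OO] d9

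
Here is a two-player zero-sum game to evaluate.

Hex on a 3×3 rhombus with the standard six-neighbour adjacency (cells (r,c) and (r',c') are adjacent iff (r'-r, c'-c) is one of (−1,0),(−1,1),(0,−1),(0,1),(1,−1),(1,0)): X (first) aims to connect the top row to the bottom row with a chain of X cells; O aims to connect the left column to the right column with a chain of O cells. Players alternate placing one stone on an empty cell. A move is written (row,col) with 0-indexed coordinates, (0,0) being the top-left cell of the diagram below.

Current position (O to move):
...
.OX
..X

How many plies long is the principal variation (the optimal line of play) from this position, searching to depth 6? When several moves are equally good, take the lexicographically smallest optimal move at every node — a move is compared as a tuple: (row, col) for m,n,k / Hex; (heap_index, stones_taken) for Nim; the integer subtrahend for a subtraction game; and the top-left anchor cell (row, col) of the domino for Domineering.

PV length from [.../.OX/..X]: 5 plies

[.../.OX/..X] O move#1: (0,0):-1/O../.OX/..X, (0,1):-1/.O./.OX/..X, (0,2):+1/..O/.OX/..X*, (1,0):-1/.../OOX/..X, (2,0):-1/.../.OX/O.X, (2,1):-1/.../.OX/.OX
[..O/.OX/..X] X move#2: (0,0):-1/X.O/.OX/..X*, (0,1):-1/.XO/.OX/..X, (1,0):-1/..O/XOX/..X, (2,0):-1/..O/.OX/X.X, (2,1):-1/..O/.OX/.XX
[X.O/.OX/..X] O move#3: (0,1):+1/XOO/.OX/..X*, (1,0):+1/X.O/OOX/..X, (2,0):+1/X.O/.OX/O.X, (2,1):+1/X.O/.OX/.OX
[XOO/.OX/..X] X move#4: (1,0):-1/XOO/XOX/..X*, (2,0):-1/XOO/.OX/X.X, (2,1):-1/XOO/.OX/.XX
[XOO/XOX/..X] O move#5: (2,0):+1/XOO/XOX/O.X*, (2,1):-1/XOO/XOX/.OX
[XOO/XOX/O.X] end (terminal -1, X#6); searched .../.OX/..X to 6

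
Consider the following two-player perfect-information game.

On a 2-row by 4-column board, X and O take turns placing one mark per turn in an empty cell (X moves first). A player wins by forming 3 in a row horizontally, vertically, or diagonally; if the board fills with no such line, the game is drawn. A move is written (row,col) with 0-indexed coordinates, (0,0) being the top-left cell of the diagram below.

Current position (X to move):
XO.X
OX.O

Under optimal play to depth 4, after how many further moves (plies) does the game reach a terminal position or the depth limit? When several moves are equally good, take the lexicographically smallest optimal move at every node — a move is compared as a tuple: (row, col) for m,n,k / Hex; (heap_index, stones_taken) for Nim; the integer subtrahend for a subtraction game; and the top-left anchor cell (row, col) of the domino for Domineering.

PV length from [XO.X/OX.O]: 2 plies

[XO.X/OX.O] X move#1: (0,2):+0/XOXX/OX.O*, (1,2):+0/XO.X/OXXO
[XOXX/OX.O] O move#2: (1,2):+0/XOXX/OXOO*
[XOXX/OXOO] end (terminal +0, X#3); searched XO.X/OX.O to 4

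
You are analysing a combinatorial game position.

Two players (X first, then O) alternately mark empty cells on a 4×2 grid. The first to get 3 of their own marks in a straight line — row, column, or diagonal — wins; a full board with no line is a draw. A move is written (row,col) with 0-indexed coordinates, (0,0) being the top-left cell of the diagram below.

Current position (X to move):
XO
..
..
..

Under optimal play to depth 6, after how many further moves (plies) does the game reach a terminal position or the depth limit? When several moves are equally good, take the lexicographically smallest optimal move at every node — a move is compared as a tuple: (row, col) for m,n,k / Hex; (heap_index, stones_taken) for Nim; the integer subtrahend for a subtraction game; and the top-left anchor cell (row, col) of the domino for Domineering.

[XO/../../..] X move#1: (1,0):+0/XO/X./../..*, (1,1):+0/XO/.X/../.., (2,0):+0/XO/../X./.., (2,1):+0/XO/../.X/.., (3,0):+0/XO/../../X., (3,1):+0/XO/../../.X
[XO/X./../..] O move#2: (1,1):-1/XO/XO/../.., (2,0):+0/XO/X./O./..*, (2,1):-1/XO/X./.O/.., (3,0):-1/XO/X./../O., (3,1):-1/XO/X./../.O
[XO/X./O./..] X move#3: (1,1):+0/XO/XX/O./..*, (2,1):+0/XO/X./OX/.., (3,0):+0/XO/X./O./X., (3,1):+0/XO/X./O./.X
[XO/XX/O./..] O move#4: (2,1):+0/XO/XX/OO/..*, (3,0):+0/XO/XX/O./O., (3,1):+0/XO/XX/O./.O
[XO/XX/OO/..] X move#5: (3,0):+0/XO/XX/OO/X.*, (3,1):+0/XO/XX/OO/.X
[XO/XX/OO/X.] O move#6: (3,1):+0/XO/XX/OO/XO*
[XO/XX/OO/XO] end (terminal +0, X#7); searched XO/../../.. to 6

PV length from [XO/../../..]: 6 plies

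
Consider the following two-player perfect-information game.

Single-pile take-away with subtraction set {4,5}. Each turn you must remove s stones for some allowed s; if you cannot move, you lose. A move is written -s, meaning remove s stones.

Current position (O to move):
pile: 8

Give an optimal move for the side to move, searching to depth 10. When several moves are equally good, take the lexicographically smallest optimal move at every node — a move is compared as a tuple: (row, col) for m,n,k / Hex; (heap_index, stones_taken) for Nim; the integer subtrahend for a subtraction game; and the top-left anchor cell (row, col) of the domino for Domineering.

O's best at [8]: -5

[8] O move#1: -4:-1/4, -5:+1/3*
[3] end (terminal -1, X#2); searched 8 to 10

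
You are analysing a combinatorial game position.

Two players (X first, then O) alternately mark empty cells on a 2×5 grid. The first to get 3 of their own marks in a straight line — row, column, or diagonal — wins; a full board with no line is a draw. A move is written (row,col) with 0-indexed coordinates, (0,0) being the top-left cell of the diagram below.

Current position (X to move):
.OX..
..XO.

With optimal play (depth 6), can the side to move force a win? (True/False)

X winning at [.OX../..XO.]: False

p1 X@[.OX../..XO.]: (0,0)[XOX../..XO.]+0* (0,3)[.OXX./..XO.]+0 (0,4)[.OX.X/..XO.]+0 (1,0)[.OX../X.XO.]+0 (1,1)[.OX../.XXO.]+0 (1,4)[.OX../..XOX]+0
p2 O@[XOX../..XO.]: (0,3)[XOXO./..XO.]+0* (0,4)[XOX.O/..XO.]+0 (1,0)[XOX../O.XO.]+0 (1,1)[XOX../.OXO.]+0 (1,4)[XOX../..XOO]+0
p3 X@[XOXO./..XO.]: (0,4)[XOXOX/..XO.]+0* (1,0)[XOXO./X.XO.]+0 (1,1)[XOXO./.XXO.]+0 (1,4)[XOXO./..XOX]+0
p4 O@[XOXOX/..XO.]: (1,0)[XOXOX/O.XO.]+0* (1,1)[XOXOX/.OXO.]+0 (1,4)[XOXOX/..XOO]+0
p5 X@[XOXOX/O.XO.]: (1,1)[XOXOX/OXXO.]+0* (1,4)[XOXOX/O.XOX]+0
p6 O@[XOXOX/OXXO.]: (1,4)[XOXOX/OXXOO]+0*
p7 X@[XOXOX/OXXOO] terminal +0; root [.OX../..XO.] d6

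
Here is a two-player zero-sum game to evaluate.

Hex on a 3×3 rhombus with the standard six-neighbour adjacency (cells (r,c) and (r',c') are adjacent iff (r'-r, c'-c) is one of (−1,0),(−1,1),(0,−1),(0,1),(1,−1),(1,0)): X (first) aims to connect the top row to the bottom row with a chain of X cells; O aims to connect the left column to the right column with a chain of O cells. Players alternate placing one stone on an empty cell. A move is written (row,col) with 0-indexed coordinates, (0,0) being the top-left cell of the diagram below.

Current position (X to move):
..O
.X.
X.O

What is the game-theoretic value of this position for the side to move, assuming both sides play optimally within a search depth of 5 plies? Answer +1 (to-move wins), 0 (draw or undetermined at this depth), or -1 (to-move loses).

p1 X@[..O/.X./X.O]: (0,0)[X.O/.X./X.O]+1* (0,1)[.XO/.X./X.O]+1 (1,0)[..O/XX./X.O]+1 (1,2)[..O/.XX/X.O]-1 (2,1)[..O/.X./XXO]-1
p2 O@[X.O/.X./X.O]: (0,1)[XOO/.X./X.O]-1* (1,0)[X.O/OX./X.O]-1 (1,2)[X.O/.XO/X.O]-1 (2,1)[X.O/.X./XOO]-1
p3 X@[XOO/.X./X.O]: (1,0)[XOO/XX./X.O]+1* (1,2)[XOO/.XX/X.O]-1 (2,1)[XOO/.X./XXO]-1
p4 O@[XOO/XX./X.O] terminal -1; root [..O/.X./X.O] d5

value(..O/.X./X.O, X) = +1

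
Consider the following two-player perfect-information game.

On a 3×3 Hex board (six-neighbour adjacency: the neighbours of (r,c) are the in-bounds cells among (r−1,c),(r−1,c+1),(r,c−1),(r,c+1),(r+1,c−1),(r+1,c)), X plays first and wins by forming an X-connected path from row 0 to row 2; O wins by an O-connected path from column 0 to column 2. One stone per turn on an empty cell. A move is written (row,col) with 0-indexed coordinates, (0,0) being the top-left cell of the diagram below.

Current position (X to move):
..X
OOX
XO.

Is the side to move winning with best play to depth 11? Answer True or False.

p1 X@[..X/OOX/XO.]: (0,0)[X.X/OOX/XO.]-1 (0,1)[.XX/OOX/XO.]-1 (2,2)[..X/OOX/XOX]+1*
p2 O@[..X/OOX/XOX] terminal -1; root [..X/OOX/XO.] d11

X winning at [..X/OOX/XO.]: True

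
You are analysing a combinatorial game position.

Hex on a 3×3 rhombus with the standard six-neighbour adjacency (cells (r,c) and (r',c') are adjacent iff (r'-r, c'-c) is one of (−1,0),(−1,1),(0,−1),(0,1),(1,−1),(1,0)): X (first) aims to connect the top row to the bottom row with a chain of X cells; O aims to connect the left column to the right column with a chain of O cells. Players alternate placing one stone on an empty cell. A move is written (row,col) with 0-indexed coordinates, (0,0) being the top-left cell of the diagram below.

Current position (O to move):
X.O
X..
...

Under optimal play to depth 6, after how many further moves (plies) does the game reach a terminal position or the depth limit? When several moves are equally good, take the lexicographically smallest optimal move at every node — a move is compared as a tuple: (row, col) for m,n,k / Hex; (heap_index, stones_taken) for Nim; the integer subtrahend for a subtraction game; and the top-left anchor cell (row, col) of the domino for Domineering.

PV length from [X.O/X../...]: 3 plies

ply 1, O at X.O/X../... | (0,1)=-1→XOO/X../...; (1,1)=-1→X.O/XO./...; (1,2)=-1→X.O/X.O/...; (2,0)=+1→X.O/X../O..*; (2,1)=-1→X.O/X../.O.; (2,2)=-1→X.O/X../..O
ply 2, X at X.O/X../O.. | (0,1)=-1→XXO/X../O..*; (1,1)=-1→X.O/XX./O..; (1,2)=-1→X.O/X.X/O..; (2,1)=-1→X.O/X../OX.; (2,2)=-1→X.O/X../O.X
ply 3, O at XXO/X../O.. | (1,1)=+1→XXO/XO./O..*; (1,2)=+1→XXO/X.O/O..; (2,1)=+1→XXO/X../OO.; (2,2)=+1→XXO/X../O.O
ply 4: XXO/XO./O.. is terminal -1 (X); from X.O/X../... depth 6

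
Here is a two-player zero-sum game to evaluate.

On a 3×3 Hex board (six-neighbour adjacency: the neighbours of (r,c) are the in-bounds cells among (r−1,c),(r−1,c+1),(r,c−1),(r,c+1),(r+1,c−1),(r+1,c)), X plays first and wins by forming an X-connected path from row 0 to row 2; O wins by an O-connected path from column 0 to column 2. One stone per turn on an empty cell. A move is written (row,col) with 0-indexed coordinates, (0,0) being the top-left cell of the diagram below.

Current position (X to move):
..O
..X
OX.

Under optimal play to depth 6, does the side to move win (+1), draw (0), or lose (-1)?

value(..O/..X/OX., X) = -1

p1 X@[..O/..X/OX.]: (0,0)[X.O/..X/OX.]-1* (0,1)[.XO/..X/OX.]-1 (1,0)[..O/X.X/OX.]-1 (1,1)[..O/.XX/OX.]-1 (2,2)[..O/..X/OXX]-1
p2 O@[X.O/..X/OX.]: (0,1)[XOO/..X/OX.]+1* (1,0)[X.O/O.X/OX.]+1 (1,1)[X.O/.OX/OX.]+1 (2,2)[X.O/..X/OXO]-1
p3 X@[XOO/..X/OX.]: (1,0)[XOO/X.X/OX.]-1* (1,1)[XOO/.XX/OX.]-1 (2,2)[XOO/..X/OXX]-1
p4 O@[XOO/X.X/OX.]: (1,1)[XOO/XOX/OX.]+1* (2,2)[XOO/X.X/OXO]-1
p5 X@[XOO/XOX/OX.] terminal -1; root [..O/..X/OX.] d6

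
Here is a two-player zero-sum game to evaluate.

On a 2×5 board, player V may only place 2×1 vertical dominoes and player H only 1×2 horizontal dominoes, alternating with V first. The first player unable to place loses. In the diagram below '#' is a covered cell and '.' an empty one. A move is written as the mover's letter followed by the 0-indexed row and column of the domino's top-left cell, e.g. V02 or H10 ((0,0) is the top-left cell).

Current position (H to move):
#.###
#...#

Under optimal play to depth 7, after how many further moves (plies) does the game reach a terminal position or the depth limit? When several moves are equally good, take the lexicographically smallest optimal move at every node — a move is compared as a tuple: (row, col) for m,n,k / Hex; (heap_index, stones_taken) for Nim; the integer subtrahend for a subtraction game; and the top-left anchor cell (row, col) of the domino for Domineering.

ply 1, H at #.###/#...# | H11=+1→#.###/###.#*; H12=-1→#.###/#.###
ply 2: #.###/###.# is terminal -1 (V); from #.###/#...# depth 7

PV length from [#.###/#...#]: 1 ply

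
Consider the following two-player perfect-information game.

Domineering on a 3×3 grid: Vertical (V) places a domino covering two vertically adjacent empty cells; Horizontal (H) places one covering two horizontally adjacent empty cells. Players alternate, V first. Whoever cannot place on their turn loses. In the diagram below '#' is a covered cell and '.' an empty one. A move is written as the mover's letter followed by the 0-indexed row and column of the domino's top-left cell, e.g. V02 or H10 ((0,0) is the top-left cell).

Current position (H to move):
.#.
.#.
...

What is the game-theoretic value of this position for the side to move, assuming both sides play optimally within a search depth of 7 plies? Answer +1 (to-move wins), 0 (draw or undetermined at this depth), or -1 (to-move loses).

value(.#./.#./..., H) = -1

ply 1, H at .#./.#./... | H20=-1→.#./.#./##.*; H21=-1→.#./.#./.##
ply 2, V at .#./.#./##. | V00=+1→##./##./##.*; V02=+1→.##/.##/##.; V12=+1→.#./.##/###
ply 3: ##./##./##. is terminal -1 (H); from .#./.#./... depth 7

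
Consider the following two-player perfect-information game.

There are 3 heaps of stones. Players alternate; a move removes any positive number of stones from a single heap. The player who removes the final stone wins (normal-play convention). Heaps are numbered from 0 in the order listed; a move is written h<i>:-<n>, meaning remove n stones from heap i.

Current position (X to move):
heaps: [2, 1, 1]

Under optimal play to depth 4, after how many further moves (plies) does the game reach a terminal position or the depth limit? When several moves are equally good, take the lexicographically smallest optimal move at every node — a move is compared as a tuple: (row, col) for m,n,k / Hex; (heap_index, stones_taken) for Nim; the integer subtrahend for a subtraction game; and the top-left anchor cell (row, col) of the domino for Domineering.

PV length from [(2,1,1)]: 3 plies

ply 1, X at (2,1,1) | h0:-1=-1→(1,1,1); h0:-2=+1→(0,1,1)*; h1:-1=-1→(2,0,1); h2:-1=-1→(2,1,0)
ply 2, O at (0,1,1) | h1:-1=-1→(0,0,1)*; h2:-1=-1→(0,1,0)
ply 3, X at (0,0,1) | h2:-1=+1→(0,0,0)*
ply 4: (0,0,0) is terminal -1 (O); from (2,1,1) depth 4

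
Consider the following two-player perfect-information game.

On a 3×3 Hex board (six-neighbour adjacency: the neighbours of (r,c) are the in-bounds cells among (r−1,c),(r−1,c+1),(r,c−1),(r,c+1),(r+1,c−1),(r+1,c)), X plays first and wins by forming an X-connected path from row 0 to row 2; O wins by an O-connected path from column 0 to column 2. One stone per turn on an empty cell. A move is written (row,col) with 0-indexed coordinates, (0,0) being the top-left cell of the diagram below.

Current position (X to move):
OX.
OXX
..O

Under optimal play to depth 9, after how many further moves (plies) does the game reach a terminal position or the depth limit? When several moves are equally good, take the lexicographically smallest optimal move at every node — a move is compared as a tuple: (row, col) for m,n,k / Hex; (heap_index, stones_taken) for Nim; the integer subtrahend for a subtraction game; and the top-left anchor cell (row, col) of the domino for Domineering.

[OX./OXX/..O] X move#1: (0,2):+1/OXX/OXX/..O*, (2,0):+1/OX./OXX/X.O, (2,1):+1/OX./OXX/.XO
[OXX/OXX/..O] O move#2: (2,0):-1/OXX/OXX/O.O*, (2,1):-1/OXX/OXX/.OO
[OXX/OXX/O.O] X move#3: (2,1):+1/OXX/OXX/OXO*
[OXX/OXX/OXO] end (terminal -1, O#4); searched OX./OXX/..O to 9

PV length from [OX./OXX/..O]: 3 plies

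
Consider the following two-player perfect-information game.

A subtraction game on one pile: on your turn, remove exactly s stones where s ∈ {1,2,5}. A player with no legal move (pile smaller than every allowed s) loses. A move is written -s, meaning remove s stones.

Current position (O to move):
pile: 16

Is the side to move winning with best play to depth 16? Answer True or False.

[16] O move#1: -1:+1/15*, -2:-1/14, -5:-1/11
[15] X move#2: -1:-1/14*, -2:-1/13, -5:-1/10
[14] O move#3: -1:-1/13, -2:+1/12*, -5:+1/9
[12] X move#4: -1:-1/11*, -2:-1/10, -5:-1/7
[11] O move#5: -1:-1/10, -2:+1/9*, -5:+1/6
[9] X move#6: -1:-1/8*, -2:-1/7, -5:-1/4
[8] O move#7: -1:-1/7, -2:+1/6*, -5:+1/3
[6] X move#8: -1:-1/5*, -2:-1/4, -5:-1/1
[5] O move#9: -1:-1/4, -2:+1/3*, -5:+1/0
[3] X move#10: -1:-1/2*, -2:-1/1
[2] O move#11: -1:-1/1, -2:+1/0*
[0] end (terminal -1, X#12); searched 16 to 16

O winning at [16]: True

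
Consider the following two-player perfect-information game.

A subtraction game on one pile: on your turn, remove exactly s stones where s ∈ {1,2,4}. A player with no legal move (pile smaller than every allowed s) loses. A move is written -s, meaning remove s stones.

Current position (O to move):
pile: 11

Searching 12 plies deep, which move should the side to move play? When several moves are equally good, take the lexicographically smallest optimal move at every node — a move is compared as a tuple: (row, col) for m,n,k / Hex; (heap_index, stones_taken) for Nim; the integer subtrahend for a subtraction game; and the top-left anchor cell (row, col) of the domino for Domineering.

ply 1, O at 11 | -1=-1→10; -2=+1→9*; -4=-1→7
ply 2, X at 9 | -1=-1→8*; -2=-1→7; -4=-1→5
ply 3, O at 8 | -1=-1→7; -2=+1→6*; -4=-1→4
ply 4, X at 6 | -1=-1→5*; -2=-1→4; -4=-1→2
ply 5, O at 5 | -1=-1→4; -2=+1→3*; -4=-1→1
ply 6, X at 3 | -1=-1→2*; -2=-1→1
ply 7, O at 2 | -1=-1→1; -2=+1→0*
ply 8: 0 is terminal -1 (X); from 11 depth 12

O's best at [11]: -2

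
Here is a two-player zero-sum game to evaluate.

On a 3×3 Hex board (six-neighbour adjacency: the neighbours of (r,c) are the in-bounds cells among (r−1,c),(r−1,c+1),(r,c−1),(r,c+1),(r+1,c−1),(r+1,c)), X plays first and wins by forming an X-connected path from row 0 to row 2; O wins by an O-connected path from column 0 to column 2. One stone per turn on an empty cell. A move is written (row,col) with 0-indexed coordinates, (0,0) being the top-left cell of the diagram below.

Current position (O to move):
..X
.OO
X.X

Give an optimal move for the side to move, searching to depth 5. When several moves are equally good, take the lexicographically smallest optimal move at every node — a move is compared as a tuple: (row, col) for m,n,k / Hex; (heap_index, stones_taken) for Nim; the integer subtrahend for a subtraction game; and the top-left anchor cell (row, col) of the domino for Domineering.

ply 1, O at ..X/.OO/X.X | (0,0)=+1→O.X/.OO/X.X*; (0,1)=+1→.OX/.OO/X.X; (1,0)=+1→..X/OOO/X.X; (2,1)=-1→..X/.OO/XOX
ply 2, X at O.X/.OO/X.X | (0,1)=-1→OXX/.OO/X.X*; (1,0)=-1→O.X/XOO/X.X; (2,1)=-1→O.X/.OO/XXX
ply 3, O at OXX/.OO/X.X | (1,0)=+1→OXX/OOO/X.X*; (2,1)=-1→OXX/.OO/XOX
ply 4: OXX/OOO/X.X is terminal -1 (X); from ..X/.OO/X.X depth 5

O's best at [..X/.OO/X.X]: (0,0)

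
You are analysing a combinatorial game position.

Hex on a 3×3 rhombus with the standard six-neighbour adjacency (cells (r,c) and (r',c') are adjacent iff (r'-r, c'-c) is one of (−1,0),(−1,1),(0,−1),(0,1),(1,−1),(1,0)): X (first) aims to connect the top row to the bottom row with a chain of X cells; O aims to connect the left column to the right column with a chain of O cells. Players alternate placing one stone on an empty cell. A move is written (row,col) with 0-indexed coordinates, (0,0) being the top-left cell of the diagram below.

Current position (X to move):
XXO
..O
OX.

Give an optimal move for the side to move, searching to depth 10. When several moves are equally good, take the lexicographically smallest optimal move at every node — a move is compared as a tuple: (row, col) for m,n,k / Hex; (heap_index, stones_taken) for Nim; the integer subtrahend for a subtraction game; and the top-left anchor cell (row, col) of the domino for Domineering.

p1 X@[XXO/..O/OX.]: (1,0)[XXO/X.O/OX.]-1 (1,1)[XXO/.XO/OX.]+1* (2,2)[XXO/..O/OXX]-1
p2 O@[XXO/.XO/OX.] terminal -1; root [XXO/..O/OX.] d10

X's best at [XXO/..O/OX.]: (1,1)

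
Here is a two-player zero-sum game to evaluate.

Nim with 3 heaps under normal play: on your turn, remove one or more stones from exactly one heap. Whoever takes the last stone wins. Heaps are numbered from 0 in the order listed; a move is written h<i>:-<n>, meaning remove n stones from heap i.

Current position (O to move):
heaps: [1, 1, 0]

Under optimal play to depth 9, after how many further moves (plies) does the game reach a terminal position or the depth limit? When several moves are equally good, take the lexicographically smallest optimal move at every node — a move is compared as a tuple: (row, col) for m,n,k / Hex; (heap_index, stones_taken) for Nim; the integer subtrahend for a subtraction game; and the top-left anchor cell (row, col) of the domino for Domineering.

PV length from [(1,1,0)]: 2 plies

[(1,1,0)] O move#1: h0:-1:-1/(0,1,0)*, h1:-1:-1/(1,0,0)
[(0,1,0)] X move#2: h1:-1:+1/(0,0,0)*
[(0,0,0)] end (terminal -1, O#3); searched (1,1,0) to 9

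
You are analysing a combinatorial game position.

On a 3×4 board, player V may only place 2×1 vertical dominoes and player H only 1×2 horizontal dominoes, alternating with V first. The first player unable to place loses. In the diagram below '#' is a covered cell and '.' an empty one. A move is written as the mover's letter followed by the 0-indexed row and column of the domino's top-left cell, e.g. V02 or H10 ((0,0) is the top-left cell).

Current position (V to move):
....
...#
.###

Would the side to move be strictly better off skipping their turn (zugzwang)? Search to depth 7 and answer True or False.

ply 1, V at ..../...#/.### | V00=-1→#.../#..#/.###; V01=+1→.#../.#.#/.###*; V02=-1→..#./..##/.###; V10=-1→..../#..#/####
ply 2, H at .#../.#.#/.### | H02=-1→.###/.#.#/.###*
ply 3, V at .###/.#.#/.### | V00=+1→####/##.#/.###*; V10=+1→.###/##.#/####
ply 4: ####/##.#/.### is terminal -1 (H); from ..../...#/.### depth 7
suppose V passes — search the same position with H to move:
pass> ply 1, H at ..../...#/.### | H00=+1→##../...#/.###*; H01=+1→.##./...#/.###; H02=-1→..##/...#/.###; H10=+1→..../##.#/.###; H11=+1→..../.###/.###
pass> ply 2, V at ##../...#/.### | V02=-1→###./..##/.###*; V10=-1→##../#..#/####
pass> ply 3, H at ###./..##/.### | H10=+1→###./####/.###*
pass> ply 4: ###./####/.### is terminal -1 (V); from ..../...#/.### depth 7
for V: play +1, pass -1

zugzwang(..../...#/.###, V) = False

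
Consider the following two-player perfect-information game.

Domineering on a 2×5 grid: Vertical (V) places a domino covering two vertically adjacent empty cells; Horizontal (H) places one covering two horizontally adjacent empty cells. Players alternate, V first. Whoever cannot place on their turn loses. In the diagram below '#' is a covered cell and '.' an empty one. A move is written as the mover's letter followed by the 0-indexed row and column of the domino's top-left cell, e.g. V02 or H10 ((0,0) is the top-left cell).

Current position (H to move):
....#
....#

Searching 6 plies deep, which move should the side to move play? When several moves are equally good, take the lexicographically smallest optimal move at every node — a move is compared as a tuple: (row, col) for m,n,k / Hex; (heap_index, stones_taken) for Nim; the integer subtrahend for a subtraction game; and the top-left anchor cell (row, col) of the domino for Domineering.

H's best at [....#/....#]: H01

p1 H@[....#/....#]: H00[##..#/....#]-1 H01[.##.#/....#]+1* H02[..###/....#]-1 H10[....#/##..#]-1 H11[....#/.##.#]+1 H12[....#/..###]-1
p2 V@[.##.#/....#]: V00[###.#/#...#]-1* V03[.####/...##]-1
p3 H@[###.#/#...#]: H11[###.#/###.#]-1 H12[###.#/#.###]+1*
p4 V@[###.#/#.###] terminal -1; root [....#/....#] d6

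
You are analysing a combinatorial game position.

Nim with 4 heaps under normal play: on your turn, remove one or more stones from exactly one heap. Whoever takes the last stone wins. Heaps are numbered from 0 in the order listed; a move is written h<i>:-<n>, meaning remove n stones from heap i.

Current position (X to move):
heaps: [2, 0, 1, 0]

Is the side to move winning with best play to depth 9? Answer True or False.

X winning at [(2,0,1,0)]: True

p1 X@[(2,0,1,0)]: h0:-1[(1,0,1,0)]+1* h0:-2[(0,0,1,0)]-1 h2:-1[(2,0,0,0)]-1
p2 O@[(1,0,1,0)]: h0:-1[(0,0,1,0)]-1* h2:-1[(1,0,0,0)]-1
p3 X@[(0,0,1,0)]: h2:-1[(0,0,0,0)]+1*
p4 O@[(0,0,0,0)] terminal -1; root [(2,0,1,0)] d9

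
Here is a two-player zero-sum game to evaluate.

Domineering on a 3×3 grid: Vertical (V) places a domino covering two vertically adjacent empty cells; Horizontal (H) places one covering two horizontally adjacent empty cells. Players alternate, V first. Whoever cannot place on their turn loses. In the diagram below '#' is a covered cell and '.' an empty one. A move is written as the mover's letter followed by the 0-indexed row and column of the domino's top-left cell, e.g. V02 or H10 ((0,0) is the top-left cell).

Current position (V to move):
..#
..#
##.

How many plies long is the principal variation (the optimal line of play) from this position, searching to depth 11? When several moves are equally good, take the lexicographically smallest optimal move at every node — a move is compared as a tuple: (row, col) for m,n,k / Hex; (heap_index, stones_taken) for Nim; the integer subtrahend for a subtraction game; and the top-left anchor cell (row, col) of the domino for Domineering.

PV length from [..#/..#/##.]: 1 ply

p1 V@[..#/..#/##.]: V00[#.#/#.#/##.]+1* V01[.##/.##/##.]+1
p2 H@[#.#/#.#/##.] terminal -1; root [..#/..#/##.] d11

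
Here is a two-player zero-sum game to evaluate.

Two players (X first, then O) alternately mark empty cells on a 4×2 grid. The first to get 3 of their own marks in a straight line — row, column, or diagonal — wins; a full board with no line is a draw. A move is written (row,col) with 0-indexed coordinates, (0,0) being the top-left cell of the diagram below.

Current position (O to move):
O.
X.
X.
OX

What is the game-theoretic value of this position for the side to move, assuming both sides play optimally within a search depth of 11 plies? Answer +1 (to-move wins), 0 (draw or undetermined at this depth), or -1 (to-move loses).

p1 O@[O./X./X./OX]: (0,1)[OO/X./X./OX]+0* (1,1)[O./XO/X./OX]+0 (2,1)[O./X./XO/OX]+0
p2 X@[OO/X./X./OX]: (1,1)[OO/XX/X./OX]+0* (2,1)[OO/X./XX/OX]+0
p3 O@[OO/XX/X./OX]: (2,1)[OO/XX/XO/OX]+0*
p4 X@[OO/XX/XO/OX] terminal +0; root [O./X./X./OX] d11

value(O./X./X./OX, O) = 0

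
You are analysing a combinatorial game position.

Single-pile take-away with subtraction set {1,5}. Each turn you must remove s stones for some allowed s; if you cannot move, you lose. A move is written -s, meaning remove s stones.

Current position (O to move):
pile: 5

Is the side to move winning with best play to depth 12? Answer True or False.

O winning at [5]: True

p1 O@[5]: -1[4]+1* -5[0]+1
p2 X@[4]: -1[3]-1*
p3 O@[3]: -1[2]+1*
p4 X@[2]: -1[1]-1*
p5 O@[1]: -1[0]+1*
p6 X@[0] terminal -1; root [5] d12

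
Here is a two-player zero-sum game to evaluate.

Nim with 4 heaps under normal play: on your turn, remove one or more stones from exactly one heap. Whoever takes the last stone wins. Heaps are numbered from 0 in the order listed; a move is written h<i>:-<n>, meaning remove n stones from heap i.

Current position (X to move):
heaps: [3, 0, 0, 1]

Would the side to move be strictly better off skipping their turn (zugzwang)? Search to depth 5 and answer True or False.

zugzwang((3,0,0,1), X) = False

p1 X@[(3,0,0,1)]: h0:-1[(2,0,0,1)]-1 h0:-2[(1,0,0,1)]+1* h0:-3[(0,0,0,1)]-1 h3:-1[(3,0,0,0)]-1
p2 O@[(1,0,0,1)]: h0:-1[(0,0,0,1)]-1* h3:-1[(1,0,0,0)]-1
p3 X@[(0,0,0,1)]: h3:-1[(0,0,0,0)]+1*
p4 O@[(0,0,0,0)] terminal -1; root [(3,0,0,1)] d5
suppose X passes — search the same position with O to move:
pass> p1 O@[(3,0,0,1)]: h0:-1[(2,0,0,1)]-1 h0:-2[(1,0,0,1)]+1* h0:-3[(0,0,0,1)]-1 h3:-1[(3,0,0,0)]-1
pass> p2 X@[(1,0,0,1)]: h0:-1[(0,0,0,1)]-1* h3:-1[(1,0,0,0)]-1
pass> p3 O@[(0,0,0,1)]: h3:-1[(0,0,0,0)]+1*
pass> p4 X@[(0,0,0,0)] terminal -1; root [(3,0,0,1)] d5
for X: play +1, pass -1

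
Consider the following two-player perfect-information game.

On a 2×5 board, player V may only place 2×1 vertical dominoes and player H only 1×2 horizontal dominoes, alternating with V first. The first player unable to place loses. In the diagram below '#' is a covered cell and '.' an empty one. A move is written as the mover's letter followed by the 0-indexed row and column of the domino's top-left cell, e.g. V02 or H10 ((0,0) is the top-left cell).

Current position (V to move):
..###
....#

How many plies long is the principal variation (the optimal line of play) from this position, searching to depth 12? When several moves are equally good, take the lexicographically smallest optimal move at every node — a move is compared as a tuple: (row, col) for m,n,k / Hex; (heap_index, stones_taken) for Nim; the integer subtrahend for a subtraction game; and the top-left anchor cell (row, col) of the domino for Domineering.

PV length from [..###/....#]: 3 plies

[..###/....#] V move#1: V00:-1/#.###/#...#, V01:+1/.####/.#..#*
[.####/.#..#] H move#2: H12:-1/.####/.####*
[.####/.####] V move#3: V00:+1/#####/#####*
[#####/#####] end (terminal -1, H#4); searched ..###/....# to 12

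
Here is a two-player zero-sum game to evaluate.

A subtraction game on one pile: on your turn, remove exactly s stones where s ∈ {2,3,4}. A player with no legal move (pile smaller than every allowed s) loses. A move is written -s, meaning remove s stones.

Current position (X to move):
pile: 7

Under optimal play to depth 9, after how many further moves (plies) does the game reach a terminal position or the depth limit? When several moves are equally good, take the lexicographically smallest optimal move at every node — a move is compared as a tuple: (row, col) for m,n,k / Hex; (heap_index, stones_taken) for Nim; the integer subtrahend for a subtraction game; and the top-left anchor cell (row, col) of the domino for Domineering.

p1 X@[7]: -2[5]-1* -3[4]-1 -4[3]-1
p2 O@[5]: -2[3]-1 -3[2]-1 -4[1]+1*
p3 X@[1] terminal -1; root [7] d9

PV length from [7]: 2 plies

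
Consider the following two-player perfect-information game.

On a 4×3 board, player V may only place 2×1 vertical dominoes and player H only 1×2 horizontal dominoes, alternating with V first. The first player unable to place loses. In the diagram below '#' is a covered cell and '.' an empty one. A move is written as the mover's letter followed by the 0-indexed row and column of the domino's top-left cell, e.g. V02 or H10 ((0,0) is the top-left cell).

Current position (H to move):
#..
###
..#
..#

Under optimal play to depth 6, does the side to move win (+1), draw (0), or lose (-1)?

value(#../###/..#/..#, H) = +1

p1 H@[#../###/..#/..#]: H01[###/###/..#/..#]-1 H20[#../###/###/..#]+1* H30[#../###/..#/###]+1
p2 V@[#../###/###/..#] terminal -1; root [#../###/..#/..#] d6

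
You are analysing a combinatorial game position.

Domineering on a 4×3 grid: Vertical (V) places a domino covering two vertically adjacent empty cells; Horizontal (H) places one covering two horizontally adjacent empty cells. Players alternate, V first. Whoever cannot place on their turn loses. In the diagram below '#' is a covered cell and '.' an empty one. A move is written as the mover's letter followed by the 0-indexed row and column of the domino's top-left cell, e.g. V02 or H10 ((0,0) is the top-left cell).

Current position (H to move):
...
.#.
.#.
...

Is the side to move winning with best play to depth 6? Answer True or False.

H winning at [.../.#./.#./...]: False

[.../.#./.#./...] H move#1: H00:-1/##./.#./.#./...*, H01:-1/.##/.#./.#./..., H30:-1/.../.#./.#./##., H31:-1/.../.#./.#./.##
[##./.#./.#./...] V move#2: V02:+1/###/.##/.#./...*, V10:+1/##./##./##./..., V12:+1/##./.##/.##/..., V20:+1/##./.#./##./#.., V22:+1/##./.#./.##/..#
[###/.##/.#./...] H move#3: H30:-1/###/.##/.#./##.*, H31:-1/###/.##/.#./.##
[###/.##/.#./##.] V move#4: V10:+1/###/###/##./##.*, V22:+1/###/.##/.##/###
[###/###/##./##.] end (terminal -1, H#5); searched .../.#./.#./... to 6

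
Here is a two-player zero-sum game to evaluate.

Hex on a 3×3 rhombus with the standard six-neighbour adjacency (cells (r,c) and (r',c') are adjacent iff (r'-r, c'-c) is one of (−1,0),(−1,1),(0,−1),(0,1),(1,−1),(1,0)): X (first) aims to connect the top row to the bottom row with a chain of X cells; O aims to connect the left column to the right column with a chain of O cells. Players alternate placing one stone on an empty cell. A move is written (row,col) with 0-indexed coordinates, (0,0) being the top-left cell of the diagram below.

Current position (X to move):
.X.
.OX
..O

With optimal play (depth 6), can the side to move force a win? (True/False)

X winning at [.X./.OX/..O]: False

[.X./.OX/..O] X move#1: (0,0):-1/XX./.OX/..O*, (0,2):-1/.XX/.OX/..O, (1,0):-1/.X./XOX/..O, (2,0):-1/.X./.OX/X.O, (2,1):-1/.X./.OX/.XO
[XX./.OX/..O] O move#2: (0,2):+1/XXO/.OX/..O*, (1,0):+1/XX./OOX/..O, (2,0):+1/XX./.OX/O.O, (2,1):+1/XX./.OX/.OO
[XXO/.OX/..O] X move#3: (1,0):-1/XXO/XOX/..O*, (2,0):-1/XXO/.OX/X.O, (2,1):-1/XXO/.OX/.XO
[XXO/XOX/..O] O move#4: (2,0):+1/XXO/XOX/O.O*, (2,1):-1/XXO/XOX/.OO
[XXO/XOX/O.O] end (terminal -1, X#5); searched .X./.OX/..O to 6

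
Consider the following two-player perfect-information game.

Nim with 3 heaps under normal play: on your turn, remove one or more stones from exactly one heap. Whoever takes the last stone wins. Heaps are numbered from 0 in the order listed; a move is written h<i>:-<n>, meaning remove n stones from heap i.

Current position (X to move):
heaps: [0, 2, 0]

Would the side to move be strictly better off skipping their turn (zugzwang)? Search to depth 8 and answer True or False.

ply 1, X at (0,2,0) | h1:-1=-1→(0,1,0); h1:-2=+1→(0,0,0)*
ply 2: (0,0,0) is terminal -1 (O); from (0,2,0) depth 8
pass branch (O moves first from the same position):
  | ply 1, O at (0,2,0) | h1:-1=-1→(0,1,0); h1:-2=+1→(0,0,0)*
  | ply 2: (0,0,0) is terminal -1 (X); from (0,2,0) depth 8
X moving scores +1; X passing scores -1

zugzwang((0,2,0), X) = False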